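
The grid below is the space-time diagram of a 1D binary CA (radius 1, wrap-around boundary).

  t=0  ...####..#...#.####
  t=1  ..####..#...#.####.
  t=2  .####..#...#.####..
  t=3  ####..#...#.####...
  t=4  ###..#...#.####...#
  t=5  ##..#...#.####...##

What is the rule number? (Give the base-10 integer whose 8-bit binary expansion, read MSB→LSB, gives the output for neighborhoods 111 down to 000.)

  nb ###: next=#  (t=0,i=4, bit7=1)
  nb ##.: next=.  (t=0,i=6, bit6=0)
  nb #.#: next=#  (t=0,i=14, bit5=1)
  nb #..: next=.  (t=0,i=0, bit4=0)
  nb .##: next=#  (t=0,i=3, bit3=1)
  nb .#.: next=.  (t=0,i=9, bit2=0)
  nb ..#: next=#  (t=0,i=2, bit1=1)
  nb ...: next=.  (t=0,i=1, bit0=0)
  bits 10101010 = 170

170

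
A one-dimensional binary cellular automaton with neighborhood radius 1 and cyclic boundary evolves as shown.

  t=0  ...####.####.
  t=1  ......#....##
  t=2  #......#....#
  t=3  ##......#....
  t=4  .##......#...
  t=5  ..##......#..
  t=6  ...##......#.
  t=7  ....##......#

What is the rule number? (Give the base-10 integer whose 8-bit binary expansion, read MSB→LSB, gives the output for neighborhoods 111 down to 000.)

80

  nb ###: next=.  (t=0,i=4, bit7=0)
  nb ##.: next=#  (t=0,i=6, bit6=1)
  nb #.#: next=.  (t=0,i=7, bit5=0)
  nb #..: next=#  (t=0,i=12, bit4=1)
  nb .##: next=.  (t=0,i=3, bit3=0)
  nb .#.: next=.  (t=1,i=6, bit2=0)
  nb ..#: next=.  (t=0,i=2, bit1=0)
  nb ...: next=.  (t=0,i=0, bit0=0)
  bits 01010000 = 80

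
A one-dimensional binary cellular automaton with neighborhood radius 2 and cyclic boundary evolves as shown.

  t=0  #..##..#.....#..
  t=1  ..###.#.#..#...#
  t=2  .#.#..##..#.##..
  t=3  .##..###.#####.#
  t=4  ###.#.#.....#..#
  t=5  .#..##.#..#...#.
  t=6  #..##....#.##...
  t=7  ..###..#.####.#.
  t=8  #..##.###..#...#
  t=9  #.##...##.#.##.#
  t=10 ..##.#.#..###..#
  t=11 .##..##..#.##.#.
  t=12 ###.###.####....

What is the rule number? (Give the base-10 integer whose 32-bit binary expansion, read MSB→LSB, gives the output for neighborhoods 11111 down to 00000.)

  ##### -> .   bit 31 = 0  t=3,i=11
  ####. -> #   bit 30 = 1  t=3,i=12
  ###.# -> .   bit 29 = 0  t=1,i=4
  ###.. -> #   bit 28 = 1  t=7,i=4
  ##.## -> .   bit 27 = 0  t=3,i=8
  ##.#. -> .   bit 26 = 0  t=1,i=5
  ##..# -> .   bit 25 = 0  t=0,i=5
  ##... -> .   bit 24 = 0  t=2,i=14
  #.### -> .   bit 23 = 0  t=3,i=9
  #.##. -> #   bit 22 = 1  t=2,i=12
  #.#.# -> #   bit 21 = 1  t=1,i=6
  #.#.. -> .   bit 20 = 0  t=1,i=8
  #..## -> #   bit 19 = 1  t=0,i=2
  #..#. -> #   bit 18 = 1  t=0,i=6
  #...# -> #   bit 17 = 1  t=1,i=13
  #.... -> .   bit 16 = 0  t=0,i=9
  .#### -> .   bit 15 = 0  t=3,i=10
  .###. -> #   bit 14 = 1  t=1,i=3
  .##.# -> .   bit 13 = 0  t=5,i=5
  .##.. -> #   bit 12 = 1  t=0,i=4
  .#.## -> #   bit 11 = 1  t=2,i=11
  .#.#. -> #   bit 10 = 1  t=1,i=7
  .#..# -> .   bit 9 = 0  t=0,i=1
  .#... -> #   bit 8 = 1  t=0,i=8
  ..### -> .   bit 7 = 0  t=1,i=2
  ..##. -> #   bit 6 = 1  t=0,i=3
  ..#.# -> #   bit 5 = 1  t=2,i=1
  ..#.. -> .   bit 4 = 0  t=0,i=0
  ...## -> .   bit 3 = 0  t=7,i=1
  ...#. -> .   bit 2 = 0  t=0,i=12
  ....# -> #   bit 1 = 1  t=0,i=11
  ..... -> .   bit 0 = 0  t=0,i=10
  bits 01010000011011100101110101100010 = 1349410146

1349410146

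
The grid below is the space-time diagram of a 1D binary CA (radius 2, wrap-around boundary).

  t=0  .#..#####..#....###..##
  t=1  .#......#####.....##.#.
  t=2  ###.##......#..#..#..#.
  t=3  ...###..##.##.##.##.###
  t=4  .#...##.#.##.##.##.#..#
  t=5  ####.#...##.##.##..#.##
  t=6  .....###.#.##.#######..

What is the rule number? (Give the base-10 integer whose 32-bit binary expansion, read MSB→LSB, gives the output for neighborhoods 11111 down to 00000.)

441851253

  [31] ##### => .  t=0,i=6
  [30] ####. => .  t=0,i=7
  [29] ###.# => .  t=2,i=2
  [28] ###.. => #  t=0,i=8
  [27] ##.## => #  t=2,i=3
  [26] ##.#. => .  t=0,i=0
  [25] ##..# => #  t=0,i=9
  [24] ##... => .  t=1,i=13
  [23] #.### => .  t=2,i=0
  [22] #.##. => #  t=2,i=4
  [21] #.#.# => .  t=4,i=8
  [20] #.#.. => #  t=0,i=1
  [19] #..## => .  t=0,i=3
  [18] #..#. => #  t=0,i=10
  [17] #...# => #  t=3,i=1
  [16] #.... => .  t=0,i=13
  [15] .#### => .  t=0,i=5
  [14] .###. => .  t=0,i=17
  [13] .##.# => .  t=0,i=22
  [12] .##.. => #  t=2,i=5
  [11] .#.## => #  t=2,i=22
  [10] .#.#. => #  t=4,i=0
  [9] .#..# => .  t=0,i=2
  [8] .#... => #  t=0,i=12
  [7] ..### => .  t=0,i=4
  [6] ..##. => #  t=0,i=21
  [5] ..#.# => #  t=2,i=21
  [4] ..#.. => #  t=0,i=11
  [3] ...## => .  t=0,i=15
  [2] ...#. => #  t=2,i=11
  [1] ....# => .  t=0,i=14
  [0] ..... => #  t=1,i=4
  bits 00011010010101100001110101110101 = 441851253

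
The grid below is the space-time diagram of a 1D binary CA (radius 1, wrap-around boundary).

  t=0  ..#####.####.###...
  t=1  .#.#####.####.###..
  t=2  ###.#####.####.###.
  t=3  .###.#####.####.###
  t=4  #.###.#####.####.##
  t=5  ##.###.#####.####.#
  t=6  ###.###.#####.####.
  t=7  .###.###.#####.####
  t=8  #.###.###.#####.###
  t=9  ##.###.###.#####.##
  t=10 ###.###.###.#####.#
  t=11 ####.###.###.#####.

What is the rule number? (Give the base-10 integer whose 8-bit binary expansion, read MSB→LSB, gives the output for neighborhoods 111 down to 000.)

  [7] ### => #  t=0,i=3
  [6] ##. => #  t=0,i=6
  [5] #.# => #  t=0,i=7
  [4] #.. => #  t=0,i=16
  [3] .## => .  t=0,i=2
  [2] .#. => #  t=1,i=1
  [1] ..# => #  t=0,i=1
  [0] ... => .  t=0,i=0
  bits 11110110 = 246

246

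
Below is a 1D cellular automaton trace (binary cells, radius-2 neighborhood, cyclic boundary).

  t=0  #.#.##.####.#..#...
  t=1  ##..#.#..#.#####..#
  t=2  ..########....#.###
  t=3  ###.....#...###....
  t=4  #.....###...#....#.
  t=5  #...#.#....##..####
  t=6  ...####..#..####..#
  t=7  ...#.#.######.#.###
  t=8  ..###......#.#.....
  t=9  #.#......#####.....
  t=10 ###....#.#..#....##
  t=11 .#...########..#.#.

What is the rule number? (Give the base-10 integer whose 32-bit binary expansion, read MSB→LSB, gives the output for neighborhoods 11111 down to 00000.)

1314657974

  [31] ##### => .  t=1,i=13
  [30] ####. => #  t=0,i=9
  [29] ###.# => .  t=0,i=10
  [28] ###.. => .  t=1,i=1
  [27] ##.## => #  t=0,i=6
  [26] ##.#. => #  t=0,i=11
  [25] ##..# => #  t=1,i=2
  [24] ##... => .  t=2,i=10
  [23] #.### => .  t=0,i=7
  [22] #.##. => #  t=0,i=4
  [21] #.#.# => .  t=0,i=2
  [20] #.#.. => #  t=0,i=12
  [19] #..## => #  t=1,i=17
  [18] #..#. => #  t=0,i=14
  [17] #...# => .  t=0,i=17
  [16] #.... => .  t=2,i=11
  [15] .#### => .  t=0,i=8
  [14] .###. => .  t=1,i=0
  [13] .##.# => .  t=0,i=5
  [12] .##.. => #  t=5,i=12
  [11] .#.## => .  t=0,i=3
  [10] .#.#. => #  t=0,i=1
  [9] .#..# => #  t=0,i=13
  [8] .#... => .  t=0,i=16
  [7] ..### => #  t=1,i=18
  [6] ..##. => .  t=5,i=11
  [5] ..#.# => #  t=0,i=0
  [4] ..#.. => #  t=0,i=15
  [3] ...## => .  t=3,i=11
  [2] ...#. => #  t=0,i=18
  [1] ....# => #  t=2,i=12
  [0] ..... => .  t=3,i=5
  bits 01001110010111000001011010110110 = 1314657974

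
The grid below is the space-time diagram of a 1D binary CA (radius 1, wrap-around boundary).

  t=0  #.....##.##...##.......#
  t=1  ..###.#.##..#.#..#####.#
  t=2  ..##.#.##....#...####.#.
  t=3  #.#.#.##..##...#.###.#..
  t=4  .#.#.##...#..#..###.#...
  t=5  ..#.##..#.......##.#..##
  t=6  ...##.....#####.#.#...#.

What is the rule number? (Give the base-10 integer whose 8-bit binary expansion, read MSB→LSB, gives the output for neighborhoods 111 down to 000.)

169

  ### -> #   bit 7 = 1  t=1,i=3
  ##. -> .   bit 6 = 0  t=0,i=0
  #.# -> #   bit 5 = 1  t=0,i=8
  #.. -> .   bit 4 = 0  t=0,i=1
  .## -> #   bit 3 = 1  t=0,i=6
  .#. -> .   bit 2 = 0  t=1,i=6
  ..# -> .   bit 1 = 0  t=0,i=5
  ... -> #   bit 0 = 1  t=0,i=2
  bits 10101001 = 169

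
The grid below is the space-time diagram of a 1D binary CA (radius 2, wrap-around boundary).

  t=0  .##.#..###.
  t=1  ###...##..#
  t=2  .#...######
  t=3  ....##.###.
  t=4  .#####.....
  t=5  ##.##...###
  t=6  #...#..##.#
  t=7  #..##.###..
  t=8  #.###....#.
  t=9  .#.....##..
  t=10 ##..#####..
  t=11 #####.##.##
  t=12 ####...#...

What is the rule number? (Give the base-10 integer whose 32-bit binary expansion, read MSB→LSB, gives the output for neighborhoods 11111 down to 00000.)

  [31] ##### => #  t=2,i=7
  [30] ####. => #  t=1,i=1
  [29] ###.# => .  t=2,i=10
  [28] ###.. => .  t=0,i=9
  [27] ##.## => .  t=3,i=6
  [26] ##.#. => .  t=0,i=3
  [25] ##..# => #  t=0,i=10
  [24] ##... => .  t=1,i=3
  [23] #.### => .  t=3,i=7
  [22] #.##. => .  t=5,i=3
  [21] #.#.# => .  t=8,i=0
  [20] #.#.. => .  t=0,i=4
  [19] #..## => #  t=0,i=0
  [18] #..#. => .  t=7,i=10
  [17] #...# => .  t=1,i=4
  [16] #.... => .  t=3,i=0
  [15] .#### => .  t=1,i=0
  [14] .###. => .  t=0,i=8
  [13] .##.# => #  t=0,i=2
  [12] .##.. => #  t=1,i=7
  [11] .#.## => #  t=8,i=1
  [10] .#.#. => .  t=8,i=10
  [9] .#..# => .  t=0,i=5
  [8] .#... => .  t=2,i=2
  [7] ..### => #  t=0,i=7
  [6] ..##. => #  t=0,i=1
  [5] ..#.# => .  t=8,i=9
  [4] ..#.. => #  t=6,i=4
  [3] ...## => #  t=1,i=5
  [2] ...#. => #  t=6,i=3
  [1] ....# => #  t=3,i=2
  [0] ..... => #  t=3,i=1
  bits 11000010000010000011100011011111 = 3255318751

3255318751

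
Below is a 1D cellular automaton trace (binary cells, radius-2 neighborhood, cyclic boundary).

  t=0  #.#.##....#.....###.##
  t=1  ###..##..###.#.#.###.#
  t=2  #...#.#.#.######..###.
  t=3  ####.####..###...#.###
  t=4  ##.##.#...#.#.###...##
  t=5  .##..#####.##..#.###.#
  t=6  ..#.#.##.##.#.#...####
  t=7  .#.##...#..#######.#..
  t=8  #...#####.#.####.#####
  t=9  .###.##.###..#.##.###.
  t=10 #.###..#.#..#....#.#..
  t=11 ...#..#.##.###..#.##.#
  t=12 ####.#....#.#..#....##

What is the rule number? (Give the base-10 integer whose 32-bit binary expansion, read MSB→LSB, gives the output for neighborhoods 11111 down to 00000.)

2906576157

  [31] ##### => #  t=2,i=12
  [30] ####. => .  t=1,i=1
  [29] ###.# => #  t=0,i=0
  [28] ###.. => .  t=1,i=2
  [27] ##.## => #  t=0,i=19
  [26] ##.#. => #  t=0,i=1
  [25] ##..# => .  t=1,i=3
  [24] ##... => #  t=0,i=6
  [23] #.### => .  t=0,i=20
  [22] #.##. => .  t=0,i=4
  [21] #.#.# => #  t=0,i=2
  [20] #.#.. => #  t=2,i=0
  [19] #..## => #  t=1,i=4
  [18] #..#. => #  t=5,i=14
  [17] #...# => #  t=2,i=2
  [16] #.... => .  t=0,i=7
  [15] .#### => #  t=1,i=0
  [14] .###. => #  t=0,i=17
  [13] .##.# => .  t=4,i=4
  [12] .##.. => #  t=0,i=5
  [11] .#.## => .  t=0,i=3
  [10] .#.#. => #  t=1,i=14
  [9] .#..# => .  t=7,i=9
  [8] .#... => #  t=0,i=11
  [7] ..### => .  t=0,i=16
  [6] ..##. => .  t=1,i=5
  [5] ..#.# => .  t=2,i=4
  [4] ..#.. => #  t=0,i=10
  [3] ...## => #  t=0,i=15
  [2] ...#. => #  t=0,i=9
  [1] ....# => .  t=0,i=8
  [0] ..... => #  t=0,i=13
  bits 10101101001111101101010100011101 = 2906576157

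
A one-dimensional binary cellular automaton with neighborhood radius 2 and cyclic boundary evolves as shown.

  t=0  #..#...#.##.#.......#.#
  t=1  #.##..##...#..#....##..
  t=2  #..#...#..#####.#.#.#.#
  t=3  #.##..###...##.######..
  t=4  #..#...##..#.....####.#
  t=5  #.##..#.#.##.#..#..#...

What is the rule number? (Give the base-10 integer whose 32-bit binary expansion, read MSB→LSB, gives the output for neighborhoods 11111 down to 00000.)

  nb #####: next=#  (t=2,i=12, bit31=1)
  nb ####.: next=#  (t=2,i=13, bit30=1)
  nb ###.#: next=.  (t=2,i=14, bit29=0)
  nb ###..: next=#  (t=3,i=8, bit28=1)
  nb ##.##: next=.  (t=3,i=14, bit27=0)
  nb ##.#.: next=#  (t=0,i=11, bit26=1)
  nb ##..#: next=.  (t=0,i=1, bit25=0)
  nb ##...: next=.  (t=1,i=8, bit24=0)
  nb #.###: next=.  (t=3,i=15, bit23=0)
  nb #.##.: next=.  (t=0,i=9, bit22=0)
  nb #.#.#: next=#  (t=2,i=16, bit21=1)
  nb #.#..: next=.  (t=0,i=12, bit20=0)
  nb #..##: next=.  (t=1,i=5, bit19=0)
  nb #..#.: next=#  (t=0,i=2, bit18=1)
  nb #...#: next=.  (t=0,i=5, bit17=0)
  nb #....: next=#  (t=0,i=14, bit16=1)
  nb .####: next=.  (t=2,i=11, bit15=0)
  nb .###.: next=#  (t=3,i=7, bit14=1)
  nb .##.#: next=.  (t=0,i=10, bit13=0)
  nb .##..: next=#  (t=0,i=0, bit12=1)
  nb .#.##: next=.  (t=0,i=8, bit11=0)
  nb .#.#.: next=#  (t=2,i=17, bit10=1)
  nb .#..#: next=#  (t=1,i=12, bit9=1)
  nb .#...: next=.  (t=0,i=4, bit8=0)
  nb ..###: next=.  (t=2,i=10, bit7=0)
  nb ..##.: next=.  (t=1,i=6, bit6=0)
  nb ..#.#: next=#  (t=0,i=7, bit5=1)
  nb ..#..: next=#  (t=0,i=3, bit4=1)
  nb ...##: next=#  (t=1,i=18, bit3=1)
  nb ...#.: next=#  (t=0,i=6, bit2=1)
  nb ....#: next=.  (t=0,i=18, bit1=0)
  nb .....: next=.  (t=0,i=15, bit0=0)
  bits 11010100001001010101011000111100 = 3559216700

3559216700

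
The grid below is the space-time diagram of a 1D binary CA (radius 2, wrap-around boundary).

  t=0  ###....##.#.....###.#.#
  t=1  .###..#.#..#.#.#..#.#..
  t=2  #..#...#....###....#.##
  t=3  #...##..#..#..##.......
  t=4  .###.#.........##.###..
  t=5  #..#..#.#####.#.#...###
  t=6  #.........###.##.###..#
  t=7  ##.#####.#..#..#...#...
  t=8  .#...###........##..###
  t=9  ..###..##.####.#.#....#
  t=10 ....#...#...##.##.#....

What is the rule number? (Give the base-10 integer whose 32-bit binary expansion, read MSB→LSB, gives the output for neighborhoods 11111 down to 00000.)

4045550857

  ##### -> #   bit 31 = 1  t=5,i=10
  ####. -> #   bit 30 = 1  t=0,i=1
  ###.# -> #   bit 29 = 1  t=0,i=18
  ###.. -> #   bit 28 = 1  t=0,i=2
  ##.## -> .   bit 27 = 0  t=4,i=17
  ##.#. -> .   bit 26 = 0  t=0,i=9
  ##..# -> .   bit 25 = 0  t=1,i=4
  ##... -> #   bit 24 = 1  t=0,i=3
  #.### -> .   bit 23 = 0  t=0,i=22
  #.##. -> .   bit 22 = 0  t=6,i=14
  #.#.# -> #   bit 21 = 1  t=0,i=20
  #.#.. -> .   bit 20 = 0  t=0,i=10
  #..## -> .   bit 19 = 0  t=3,i=13
  #..#. -> .   bit 18 = 0  t=1,i=5
  #...# -> #   bit 17 = 1  t=1,i=22
  #.... -> .   bit 16 = 0  t=0,i=4
  .#### -> .   bit 15 = 0  t=0,i=0
  .###. -> .   bit 14 = 0  t=0,i=17
  .##.# -> #   bit 13 = 1  t=0,i=8
  .##.. -> #   bit 12 = 1  t=3,i=5
  .#.## -> .   bit 11 = 0  t=0,i=21
  .#.#. -> #   bit 10 = 1  t=1,i=7
  .#..# -> .   bit 9 = 0  t=1,i=9
  .#... -> #   bit 8 = 1  t=0,i=11
  ..### -> .   bit 7 = 0  t=0,i=16
  ..##. -> .   bit 6 = 0  t=0,i=7
  ..#.# -> .   bit 5 = 0  t=1,i=6
  ..#.. -> .   bit 4 = 0  t=2,i=3
  ...## -> #   bit 3 = 1  t=0,i=6
  ...#. -> .   bit 2 = 0  t=2,i=6
  ....# -> .   bit 1 = 0  t=0,i=5
  ..... -> #   bit 0 = 1  t=0,i=13
  bits 11110001001000100011010100001001 = 4045550857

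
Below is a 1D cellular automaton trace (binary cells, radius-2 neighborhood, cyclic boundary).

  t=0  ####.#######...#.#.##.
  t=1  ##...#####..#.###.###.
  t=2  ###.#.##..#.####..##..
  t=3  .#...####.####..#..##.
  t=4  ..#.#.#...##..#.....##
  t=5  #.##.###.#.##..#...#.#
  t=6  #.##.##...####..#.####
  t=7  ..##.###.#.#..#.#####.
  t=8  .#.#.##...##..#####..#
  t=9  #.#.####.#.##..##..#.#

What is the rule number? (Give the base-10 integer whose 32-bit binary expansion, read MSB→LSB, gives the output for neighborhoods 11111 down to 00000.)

  #####|#  b31=1 t=0,i=7
  ####.|.  b30=0 t=0,i=2
  ###.#|.  b29=0 t=0,i=3
  ###..|.  b28=0 t=0,i=11
  ##.##|.  b27=0 t=0,i=4
  ##.#.|.  b26=0 t=2,i=3
  ##..#|#  b25=1 t=1,i=10
  ##...|#  b24=1 t=0,i=12
  #.###|#  b23=1 t=0,i=0
  #.##.|#  b22=1 t=0,i=19
  #.#.#|.  b21=0 t=0,i=17
  #.#..|#  b20=1 t=4,i=6
  #..##|.  b19=0 t=2,i=17
  #..#.|.  b18=0 t=1,i=11
  #...#|.  b17=0 t=0,i=13
  #....|.  b16=0 t=4,i=16
  .####|#  b15=1 t=0,i=1
  .###.|#  b14=1 t=1,i=15
  .##.#|#  b13=1 t=0,i=20
  .##..|#  b12=1 t=1,i=1
  .#.##|#  b11=1 t=0,i=18
  .#.#.|#  b10=1 t=0,i=16
  .#..#|.  b9=0 t=3,i=17
  .#...|#  b8=1 t=3,i=2
  ..###|.  b7=0 t=1,i=5
  ..##.|.  b6=0 t=2,i=18
  ..#.#|#  b5=1 t=0,i=15
  ..#..|.  b4=0 t=3,i=1
  ...##|#  b3=1 t=1,i=4
  ...#.|#  b2=1 t=0,i=14
  ....#|.  b1=0 t=4,i=18
  .....|.  b0=0 t=4,i=17
  bits 10000011110100001111110100101100 = 2211511596

2211511596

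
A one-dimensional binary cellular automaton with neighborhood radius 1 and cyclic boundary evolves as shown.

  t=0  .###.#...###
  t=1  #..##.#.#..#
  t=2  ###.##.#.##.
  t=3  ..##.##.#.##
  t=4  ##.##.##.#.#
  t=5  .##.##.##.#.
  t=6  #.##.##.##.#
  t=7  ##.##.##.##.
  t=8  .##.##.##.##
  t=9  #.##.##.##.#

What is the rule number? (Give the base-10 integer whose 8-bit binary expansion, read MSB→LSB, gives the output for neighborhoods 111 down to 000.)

  ###|.  b7=0 t=0,i=2
  ##.|#  b6=1 t=0,i=3
  #.#|#  b5=1 t=0,i=0
  #..|#  b4=1 t=0,i=6
  .##|.  b3=0 t=0,i=1
  .#.|.  b2=0 t=0,i=5
  ..#|#  b1=1 t=0,i=8
  ...|.  b0=0 t=0,i=7
  bits 01110010 = 114

114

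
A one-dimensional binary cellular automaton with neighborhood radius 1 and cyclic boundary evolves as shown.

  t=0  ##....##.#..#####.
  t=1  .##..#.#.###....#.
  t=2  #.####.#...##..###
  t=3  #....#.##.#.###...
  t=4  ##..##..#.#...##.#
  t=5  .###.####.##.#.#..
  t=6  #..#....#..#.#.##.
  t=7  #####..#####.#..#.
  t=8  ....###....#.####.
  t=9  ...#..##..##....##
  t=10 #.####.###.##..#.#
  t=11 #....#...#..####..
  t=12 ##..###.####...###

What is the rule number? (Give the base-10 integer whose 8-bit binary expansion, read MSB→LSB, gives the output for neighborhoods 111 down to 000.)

86

  ### -> .   bit 7 = 0  t=0,i=13
  ##. -> #   bit 6 = 1  t=0,i=1
  #.# -> .   bit 5 = 0  t=0,i=8
  #.. -> #   bit 4 = 1  t=0,i=2
  .## -> .   bit 3 = 0  t=0,i=0
  .#. -> #   bit 2 = 1  t=0,i=9
  ..# -> #   bit 1 = 1  t=0,i=5
  ... -> .   bit 0 = 0  t=0,i=3
  bits 01010110 = 86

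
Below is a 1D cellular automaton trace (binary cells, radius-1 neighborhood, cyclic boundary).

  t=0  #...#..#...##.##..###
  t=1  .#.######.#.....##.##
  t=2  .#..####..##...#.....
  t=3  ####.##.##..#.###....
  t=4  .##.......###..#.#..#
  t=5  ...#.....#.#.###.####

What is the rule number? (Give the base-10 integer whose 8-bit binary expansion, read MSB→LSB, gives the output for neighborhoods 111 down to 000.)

  [7] ### => #  t=0,i=19
  [6] ##. => .  t=0,i=0
  [5] #.# => .  t=0,i=13
  [4] #.. => #  t=0,i=1
  [3] .## => .  t=0,i=11
  [2] .#. => #  t=0,i=4
  [1] ..# => #  t=0,i=3
  [0] ... => .  t=0,i=2
  bits 10010110 = 150

150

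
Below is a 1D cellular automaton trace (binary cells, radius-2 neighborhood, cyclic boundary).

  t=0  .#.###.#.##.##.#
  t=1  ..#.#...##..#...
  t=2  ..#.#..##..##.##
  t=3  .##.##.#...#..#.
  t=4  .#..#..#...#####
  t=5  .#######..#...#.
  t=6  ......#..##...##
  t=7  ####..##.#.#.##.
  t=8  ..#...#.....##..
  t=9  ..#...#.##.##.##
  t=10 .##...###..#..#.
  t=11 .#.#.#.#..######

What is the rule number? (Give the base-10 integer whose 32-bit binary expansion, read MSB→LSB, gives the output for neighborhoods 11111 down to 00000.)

  #####|.  b31=0 t=4,i=13
  ####.|#  b30=1 t=4,i=14
  ###.#|.  b29=0 t=0,i=5
  ###..|.  b28=0 t=5,i=7
  ##.##|.  b27=0 t=0,i=11
  ##.#.|.  b26=0 t=0,i=6
  ##..#|.  b25=0 t=1,i=10
  ##...|#  b24=1 t=6,i=0
  #.###|.  b23=0 t=0,i=3
  #.##.|#  b22=1 t=0,i=9
  #.#.#|.  b21=0 t=0,i=1
  #.#..|#  b20=1 t=1,i=4
  #..##|.  b19=0 t=2,i=6
  #..#.|#  b18=1 t=1,i=11
  #...#|.  b17=0 t=1,i=6
  #....|#  b16=1 t=1,i=14
  .####|.  b15=0 t=4,i=12
  .###.|#  b14=1 t=0,i=4
  .##.#|.  b13=0 t=0,i=10
  .##..|.  b12=0 t=1,i=9
  .#.##|#  b11=1 t=0,i=2
  .#.#.|.  b10=0 t=0,i=0
  .#..#|#  b9=1 t=2,i=5
  .#...|.  b8=0 t=1,i=5
  ..###|.  b7=0 t=4,i=11
  ..##.|#  b6=1 t=1,i=8
  ..#.#|#  b5=1 t=1,i=2
  ..#..|#  b4=1 t=1,i=12
  ...##|#  b3=1 t=1,i=7
  ...#.|.  b2=0 t=1,i=1
  ....#|.  b1=0 t=1,i=0
  .....|#  b0=1 t=1,i=15
  bits 01000001010101010100101001111001 = 1096108665

1096108665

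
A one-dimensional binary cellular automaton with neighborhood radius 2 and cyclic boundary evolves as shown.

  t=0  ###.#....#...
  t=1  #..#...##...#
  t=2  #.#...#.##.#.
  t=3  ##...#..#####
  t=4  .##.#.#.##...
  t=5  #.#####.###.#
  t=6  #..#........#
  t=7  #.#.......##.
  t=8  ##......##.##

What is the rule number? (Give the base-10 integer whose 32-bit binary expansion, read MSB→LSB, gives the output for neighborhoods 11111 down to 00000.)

  ##### -> .   bit 31 = 0  t=3,i=10
  ####. -> .   bit 30 = 0  t=3,i=0
  ###.# -> .   bit 29 = 0  t=0,i=2
  ###.. -> #   bit 28 = 1  t=3,i=1
  ##.## -> .   bit 27 = 0  t=5,i=1
  ##.#. -> #   bit 26 = 1  t=0,i=3
  ##..# -> .   bit 25 = 0  t=1,i=1
  ##... -> #   bit 24 = 1  t=1,i=9
  #.### -> .   bit 23 = 0  t=5,i=2
  #.##. -> #   bit 22 = 1  t=2,i=8
  #.#.# -> #   bit 21 = 1  t=2,i=0
  #.#.. -> .   bit 20 = 0  t=0,i=4
  #..## -> .   bit 19 = 0  t=3,i=7
  #..#. -> #   bit 18 = 1  t=1,i=2
  #...# -> .   bit 17 = 0  t=0,i=11
  #.... -> .   bit 16 = 0  t=0,i=6
  .#### -> #   bit 15 = 1  t=3,i=9
  .###. -> .   bit 14 = 0  t=0,i=1
  .##.# -> #   bit 13 = 1  t=2,i=9
  .##.. -> #   bit 12 = 1  t=1,i=0
  .#.## -> .   bit 11 = 0  t=2,i=7
  .#.#. -> #   bit 10 = 1  t=2,i=1
  .#..# -> #   bit 9 = 1  t=3,i=6
  .#... -> .   bit 8 = 0  t=0,i=5
  ..### -> #   bit 7 = 1  t=0,i=0
  ..##. -> .   bit 6 = 0  t=1,i=7
  ..#.# -> .   bit 5 = 0  t=2,i=6
  ..#.. -> .   bit 4 = 0  t=0,i=9
  ...## -> #   bit 3 = 1  t=0,i=12
  ...#. -> #   bit 2 = 1  t=0,i=8
  ....# -> #   bit 1 = 1  t=0,i=7
  ..... -> .   bit 0 = 0  t=6,i=6
  bits 00010101011001001011011010001110 = 358921870

358921870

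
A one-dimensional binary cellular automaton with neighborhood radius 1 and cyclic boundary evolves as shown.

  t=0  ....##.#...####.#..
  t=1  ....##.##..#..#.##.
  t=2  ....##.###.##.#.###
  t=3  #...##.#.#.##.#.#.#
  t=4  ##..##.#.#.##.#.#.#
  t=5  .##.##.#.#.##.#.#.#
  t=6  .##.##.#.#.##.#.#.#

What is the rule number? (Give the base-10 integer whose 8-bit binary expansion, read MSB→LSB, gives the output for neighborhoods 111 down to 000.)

92

  ###|.  b7=0 t=0,i=12
  ##.|#  b6=1 t=0,i=5
  #.#|.  b5=0 t=0,i=6
  #..|#  b4=1 t=0,i=8
  .##|#  b3=1 t=0,i=4
  .#.|#  b2=1 t=0,i=7
  ..#|.  b1=0 t=0,i=3
  ...|.  b0=0 t=0,i=0
  bits 01011100 = 92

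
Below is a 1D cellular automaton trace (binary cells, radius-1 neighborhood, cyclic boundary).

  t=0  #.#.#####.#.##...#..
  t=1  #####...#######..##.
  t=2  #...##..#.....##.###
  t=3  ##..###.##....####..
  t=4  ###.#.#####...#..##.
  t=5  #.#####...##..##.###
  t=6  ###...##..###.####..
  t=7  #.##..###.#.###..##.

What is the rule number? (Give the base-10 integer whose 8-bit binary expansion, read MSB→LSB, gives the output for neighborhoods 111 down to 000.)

124

  ### -> .   bit 7 = 0  t=0,i=5
  ##. -> #   bit 6 = 1  t=0,i=8
  #.# -> #   bit 5 = 1  t=0,i=1
  #.. -> #   bit 4 = 1  t=0,i=14
  .## -> #   bit 3 = 1  t=0,i=4
  .#. -> #   bit 2 = 1  t=0,i=0
  ..# -> .   bit 1 = 0  t=0,i=16
  ... -> .   bit 0 = 0  t=0,i=15
  bits 01111100 = 124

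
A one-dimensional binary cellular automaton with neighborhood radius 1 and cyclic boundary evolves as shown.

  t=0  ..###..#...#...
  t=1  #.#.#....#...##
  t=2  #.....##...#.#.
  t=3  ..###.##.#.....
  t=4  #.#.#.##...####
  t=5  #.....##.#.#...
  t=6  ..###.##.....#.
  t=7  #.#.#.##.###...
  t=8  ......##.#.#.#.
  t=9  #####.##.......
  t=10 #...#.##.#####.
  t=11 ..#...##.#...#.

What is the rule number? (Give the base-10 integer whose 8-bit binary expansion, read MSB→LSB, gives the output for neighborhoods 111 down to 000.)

73

  [7] ### => .  t=0,i=3
  [6] ##. => #  t=0,i=4
  [5] #.# => .  t=1,i=1
  [4] #.. => .  t=0,i=5
  [3] .## => #  t=0,i=2
  [2] .#. => .  t=0,i=7
  [1] ..# => .  t=0,i=1
  [0] ... => #  t=0,i=0
  bits 01001001 = 73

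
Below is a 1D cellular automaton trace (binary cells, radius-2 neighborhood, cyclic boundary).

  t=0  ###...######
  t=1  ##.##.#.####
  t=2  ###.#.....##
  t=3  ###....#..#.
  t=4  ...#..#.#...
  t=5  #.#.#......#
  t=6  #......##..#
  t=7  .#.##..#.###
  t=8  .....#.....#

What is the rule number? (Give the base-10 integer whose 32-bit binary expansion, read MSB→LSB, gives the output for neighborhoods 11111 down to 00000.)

3943310021

  nb #####: next=#  (t=0,i=0, bit31=1)
  nb ####.: next=#  (t=0,i=1, bit30=1)
  nb ###.#: next=#  (t=1,i=1, bit29=1)
  nb ###..: next=.  (t=0,i=2, bit28=0)
  nb ##.##: next=#  (t=1,i=2, bit27=1)
  nb ##.#.: next=.  (t=1,i=5, bit26=0)
  nb ##..#: next=#  (t=6,i=9, bit25=1)
  nb ##...: next=#  (t=0,i=3, bit24=1)
  nb #.###: next=.  (t=1,i=8, bit23=0)
  nb #.##.: next=.  (t=1,i=3, bit22=0)
  nb #.#.#: next=.  (t=1,i=6, bit21=0)
  nb #.#..: next=.  (t=2,i=4, bit20=0)
  nb #..##: next=#  (t=6,i=10, bit19=1)
  nb #..#.: next=.  (t=3,i=9, bit18=0)
  nb #...#: next=#  (t=0,i=4, bit17=1)
  nb #....: next=.  (t=2,i=6, bit16=0)
  nb .####: next=.  (t=0,i=7, bit15=0)
  nb .###.: next=.  (t=3,i=1, bit14=0)
  nb .##.#: next=#  (t=1,i=4, bit13=1)
  nb .##..: next=.  (t=6,i=0, bit12=0)
  nb .#.##: next=.  (t=1,i=7, bit11=0)
  nb .#.#.: next=.  (t=4,i=7, bit10=0)
  nb .#..#: next=#  (t=3,i=8, bit9=1)
  nb .#...: next=.  (t=2,i=5, bit8=0)
  nb ..###: next=#  (t=0,i=6, bit7=1)
  nb ..##.: next=#  (t=5,i=11, bit6=1)
  nb ..#.#: next=.  (t=3,i=10, bit5=0)
  nb ..#..: next=.  (t=3,i=7, bit4=0)
  nb ...##: next=.  (t=0,i=5, bit3=0)
  nb ...#.: next=#  (t=3,i=6, bit2=1)
  nb ....#: next=.  (t=2,i=8, bit1=0)
  nb .....: next=#  (t=2,i=7, bit0=1)
  bits 11101011000010100010001011000101 = 3943310021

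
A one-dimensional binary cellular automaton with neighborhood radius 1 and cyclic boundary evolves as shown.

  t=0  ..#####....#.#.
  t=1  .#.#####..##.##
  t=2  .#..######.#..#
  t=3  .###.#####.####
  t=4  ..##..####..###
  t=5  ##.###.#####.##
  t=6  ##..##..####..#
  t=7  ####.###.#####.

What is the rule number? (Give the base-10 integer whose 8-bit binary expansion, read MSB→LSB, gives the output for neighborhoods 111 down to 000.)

214

  ### -> #   bit 7 = 1  t=0,i=3
  ##. -> #   bit 6 = 1  t=0,i=6
  #.# -> .   bit 5 = 0  t=0,i=12
  #.. -> #   bit 4 = 1  t=0,i=7
  .## -> .   bit 3 = 0  t=0,i=2
  .#. -> #   bit 2 = 1  t=0,i=11
  ..# -> #   bit 1 = 1  t=0,i=1
  ... -> .   bit 0 = 0  t=0,i=0
  bits 11010110 = 214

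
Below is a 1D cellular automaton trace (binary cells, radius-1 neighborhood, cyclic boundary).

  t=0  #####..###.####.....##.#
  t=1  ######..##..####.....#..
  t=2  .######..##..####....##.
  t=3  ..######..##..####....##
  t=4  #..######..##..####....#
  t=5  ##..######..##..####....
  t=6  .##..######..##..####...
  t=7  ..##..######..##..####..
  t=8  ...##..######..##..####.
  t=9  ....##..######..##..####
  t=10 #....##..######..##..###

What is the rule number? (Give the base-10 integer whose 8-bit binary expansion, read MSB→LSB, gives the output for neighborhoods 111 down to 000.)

  ###|#  b7=1 t=0,i=0
  ##.|#  b6=1 t=0,i=4
  #.#|.  b5=0 t=0,i=10
  #..|#  b4=1 t=0,i=5
  .##|.  b3=0 t=0,i=7
  .#.|#  b2=1 t=1,i=21
  ..#|.  b1=0 t=0,i=6
  ...|.  b0=0 t=0,i=16
  bits 11010100 = 212

212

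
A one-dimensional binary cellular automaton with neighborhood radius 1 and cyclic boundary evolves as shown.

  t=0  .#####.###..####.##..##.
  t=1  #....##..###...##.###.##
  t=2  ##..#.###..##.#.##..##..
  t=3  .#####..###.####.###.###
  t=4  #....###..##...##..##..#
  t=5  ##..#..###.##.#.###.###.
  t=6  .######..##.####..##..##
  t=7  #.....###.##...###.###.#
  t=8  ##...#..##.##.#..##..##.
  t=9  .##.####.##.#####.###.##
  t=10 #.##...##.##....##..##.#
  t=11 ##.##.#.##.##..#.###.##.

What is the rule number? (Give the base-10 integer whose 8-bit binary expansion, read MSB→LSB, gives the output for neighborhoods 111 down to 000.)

  [7] ### => .  t=0,i=2
  [6] ##. => #  t=0,i=5
  [5] #.# => #  t=0,i=6
  [4] #.. => #  t=0,i=10
  [3] .## => .  t=0,i=1
  [2] .#. => #  t=2,i=4
  [1] ..# => #  t=0,i=0
  [0] ... => .  t=1,i=2
  bits 01110110 = 118

118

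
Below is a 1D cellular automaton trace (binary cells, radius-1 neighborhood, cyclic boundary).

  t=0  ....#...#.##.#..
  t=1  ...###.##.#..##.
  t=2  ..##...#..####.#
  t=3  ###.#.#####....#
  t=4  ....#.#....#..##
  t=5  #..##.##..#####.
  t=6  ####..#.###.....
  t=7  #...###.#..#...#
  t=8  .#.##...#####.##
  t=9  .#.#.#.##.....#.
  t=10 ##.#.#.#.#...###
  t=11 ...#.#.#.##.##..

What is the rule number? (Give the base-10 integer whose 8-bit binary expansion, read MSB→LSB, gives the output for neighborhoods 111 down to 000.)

  [7] ### => .  t=1,i=4
  [6] ##. => .  t=0,i=11
  [5] #.# => .  t=0,i=9
  [4] #.. => #  t=0,i=5
  [3] .## => #  t=0,i=10
  [2] .#. => #  t=0,i=4
  [1] ..# => #  t=0,i=3
  [0] ... => .  t=0,i=0
  bits 00011110 = 30

30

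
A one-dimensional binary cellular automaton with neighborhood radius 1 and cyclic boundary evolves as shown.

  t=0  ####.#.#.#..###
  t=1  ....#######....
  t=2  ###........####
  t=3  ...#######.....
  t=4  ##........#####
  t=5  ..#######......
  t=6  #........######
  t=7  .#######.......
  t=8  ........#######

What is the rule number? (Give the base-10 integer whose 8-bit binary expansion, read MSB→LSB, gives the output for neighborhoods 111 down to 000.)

53

  ###|.  b7=0 t=0,i=0
  ##.|.  b6=0 t=0,i=3
  #.#|#  b5=1 t=0,i=4
  #..|#  b4=1 t=0,i=10
  .##|.  b3=0 t=0,i=12
  .#.|#  b2=1 t=0,i=5
  ..#|.  b1=0 t=0,i=11
  ...|#  b0=1 t=1,i=0
  bits 00110101 = 53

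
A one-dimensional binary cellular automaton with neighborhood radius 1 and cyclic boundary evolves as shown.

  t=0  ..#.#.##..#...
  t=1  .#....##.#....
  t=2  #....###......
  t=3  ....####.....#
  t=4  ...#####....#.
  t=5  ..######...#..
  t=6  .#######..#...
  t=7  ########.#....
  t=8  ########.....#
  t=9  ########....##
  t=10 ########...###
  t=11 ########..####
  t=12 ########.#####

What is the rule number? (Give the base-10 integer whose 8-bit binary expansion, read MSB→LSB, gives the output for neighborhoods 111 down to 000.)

202

  ### -> #   bit 7 = 1  t=2,i=6
  ##. -> #   bit 6 = 1  t=0,i=7
  #.# -> .   bit 5 = 0  t=0,i=3
  #.. -> .   bit 4 = 0  t=0,i=8
  .## -> #   bit 3 = 1  t=0,i=6
  .#. -> .   bit 2 = 0  t=0,i=2
  ..# -> #   bit 1 = 1  t=0,i=1
  ... -> .   bit 0 = 0  t=0,i=0
  bits 11001010 = 202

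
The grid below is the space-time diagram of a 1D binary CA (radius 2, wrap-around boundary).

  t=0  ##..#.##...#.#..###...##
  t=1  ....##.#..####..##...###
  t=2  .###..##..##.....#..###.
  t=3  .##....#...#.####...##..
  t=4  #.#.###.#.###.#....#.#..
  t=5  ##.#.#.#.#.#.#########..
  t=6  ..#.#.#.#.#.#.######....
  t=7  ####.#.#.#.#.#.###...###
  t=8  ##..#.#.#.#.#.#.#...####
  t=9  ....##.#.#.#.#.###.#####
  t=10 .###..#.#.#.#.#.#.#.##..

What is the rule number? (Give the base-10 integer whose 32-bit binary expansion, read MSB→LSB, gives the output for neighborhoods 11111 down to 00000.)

  nb #####: next=#  (t=5,i=15, bit31=1)
  nb ####.: next=.  (t=0,i=0, bit30=0)
  nb ###.#: next=.  (t=4,i=6, bit29=0)
  nb ###..: next=.  (t=0,i=1, bit28=0)
  nb ##.##: next=#  (t=9,i=18, bit27=1)
  nb ##.#.: next=#  (t=1,i=6, bit26=1)
  nb ##..#: next=.  (t=0,i=2, bit25=0)
  nb ##...: next=.  (t=0,i=8, bit24=0)
  nb #.###: next=.  (t=3,i=13, bit23=0)
  nb #.##.: next=.  (t=0,i=6, bit22=0)
  nb #.#.#: next=.  (t=4,i=2, bit21=0)
  nb #.#..: next=#  (t=0,i=13, bit20=1)
  nb #..##: next=.  (t=0,i=15, bit19=0)
  nb #..#.: next=.  (t=0,i=3, bit18=0)
  nb #...#: next=.  (t=0,i=9, bit17=0)
  nb #....: next=#  (t=1,i=1, bit16=1)
  nb .####: next=#  (t=0,i=23, bit15=1)
  nb .###.: next=#  (t=0,i=17, bit14=1)
  nb .##.#: next=.  (t=1,i=5, bit13=0)
  nb .##..: next=#  (t=0,i=7, bit12=1)
  nb .#.##: next=#  (t=0,i=5, bit11=1)
  nb .#.#.: next=#  (t=0,i=12, bit10=1)
  nb .#..#: next=.  (t=0,i=14, bit9=0)
  nb .#...: next=#  (t=3,i=8, bit8=1)
  nb ..###: next=#  (t=0,i=16, bit7=1)
  nb ..##.: next=.  (t=1,i=4, bit6=0)
  nb ..#.#: next=#  (t=0,i=4, bit5=1)
  nb ..#..: next=.  (t=2,i=17, bit4=0)
  nb ...##: next=#  (t=0,i=21, bit3=1)
  nb ...#.: next=#  (t=0,i=10, bit2=1)
  nb ....#: next=#  (t=1,i=2, bit1=1)
  nb .....: next=#  (t=2,i=14, bit0=1)
  bits 10001100000100011101110110101111 = 2349981103

2349981103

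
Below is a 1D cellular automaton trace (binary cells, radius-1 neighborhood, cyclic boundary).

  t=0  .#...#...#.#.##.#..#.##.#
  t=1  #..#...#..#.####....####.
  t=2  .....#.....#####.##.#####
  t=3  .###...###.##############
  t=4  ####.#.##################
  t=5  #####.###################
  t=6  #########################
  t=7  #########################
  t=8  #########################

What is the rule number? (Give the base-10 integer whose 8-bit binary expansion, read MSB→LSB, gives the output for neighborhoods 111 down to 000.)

  [7] ### => #  t=1,i=13
  [6] ##. => #  t=0,i=14
  [5] #.# => #  t=0,i=0
  [4] #.. => .  t=0,i=2
  [3] .## => #  t=0,i=13
  [2] .#. => .  t=0,i=1
  [1] ..# => .  t=0,i=4
  [0] ... => #  t=0,i=3
  bits 11101001 = 233

233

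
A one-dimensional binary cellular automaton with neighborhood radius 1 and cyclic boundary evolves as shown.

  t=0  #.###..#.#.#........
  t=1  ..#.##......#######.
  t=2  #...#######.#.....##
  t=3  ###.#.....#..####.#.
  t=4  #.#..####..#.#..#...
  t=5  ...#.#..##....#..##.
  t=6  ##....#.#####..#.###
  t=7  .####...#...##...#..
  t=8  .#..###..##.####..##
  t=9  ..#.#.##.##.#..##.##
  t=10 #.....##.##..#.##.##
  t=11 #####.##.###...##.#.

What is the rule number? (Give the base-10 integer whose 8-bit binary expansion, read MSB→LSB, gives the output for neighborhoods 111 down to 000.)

89

  ### -> .   bit 7 = 0  t=0,i=3
  ##. -> #   bit 6 = 1  t=0,i=4
  #.# -> .   bit 5 = 0  t=0,i=1
  #.. -> #   bit 4 = 1  t=0,i=5
  .## -> #   bit 3 = 1  t=0,i=2
  .#. -> .   bit 2 = 0  t=0,i=0
  ..# -> .   bit 1 = 0  t=0,i=6
  ... -> #   bit 0 = 1  t=0,i=13
  bits 01011001 = 89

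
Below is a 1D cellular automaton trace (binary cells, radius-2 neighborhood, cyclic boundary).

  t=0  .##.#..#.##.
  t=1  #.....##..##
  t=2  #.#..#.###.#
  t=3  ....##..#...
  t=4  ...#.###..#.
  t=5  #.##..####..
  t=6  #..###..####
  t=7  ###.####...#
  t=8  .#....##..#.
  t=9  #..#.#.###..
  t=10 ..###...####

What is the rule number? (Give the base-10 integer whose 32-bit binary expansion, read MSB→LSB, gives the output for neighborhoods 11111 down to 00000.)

1376605228

  #####|.  b31=0 t=6,i=10
  ####.|#  b30=1 t=5,i=8
  ###.#|.  b29=0 t=2,i=9
  ###..|#  b28=1 t=1,i=0
  ##.##|.  b27=0 t=2,i=10
  ##.#.|.  b26=0 t=0,i=3
  ##..#|#  b25=1 t=0,i=11
  ##...|.  b24=0 t=1,i=1
  #.###|.  b23=0 t=2,i=7
  #.##.|.  b22=0 t=0,i=9
  #.#.#|.  b21=0 t=9,i=5
  #.#..|.  b20=0 t=0,i=4
  #..##|#  b19=1 t=0,i=0
  #..#.|#  b18=1 t=0,i=6
  #...#|.  b17=0 t=7,i=9
  #....|#  b16=1 t=1,i=2
  .####|.  b15=0 t=5,i=7
  .###.|#  b14=1 t=1,i=11
  .##.#|.  b13=0 t=0,i=2
  .##..|#  b12=1 t=0,i=10
  .#.##|.  b11=0 t=0,i=8
  .#.#.|#  b10=1 t=9,i=4
  .#..#|.  b9=0 t=0,i=5
  .#...|.  b8=0 t=3,i=9
  ..###|.  b7=0 t=1,i=10
  ..##.|.  b6=0 t=0,i=1
  ..#.#|#  b5=1 t=0,i=7
  ..#..|.  b4=0 t=3,i=8
  ...##|#  b3=1 t=1,i=5
  ...#.|#  b2=1 t=4,i=2
  ....#|.  b1=0 t=1,i=4
  .....|.  b0=0 t=1,i=3
  bits 01010010000011010101010000101100 = 1376605228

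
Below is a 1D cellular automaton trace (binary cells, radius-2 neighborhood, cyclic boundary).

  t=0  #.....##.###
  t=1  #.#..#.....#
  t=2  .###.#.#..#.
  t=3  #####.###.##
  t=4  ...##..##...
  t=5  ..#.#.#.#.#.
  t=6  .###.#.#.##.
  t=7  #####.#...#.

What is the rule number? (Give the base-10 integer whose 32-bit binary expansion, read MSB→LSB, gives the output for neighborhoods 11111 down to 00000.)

1947817660

  [31] ##### => .  t=3,i=0
  [30] ####. => #  t=0,i=11
  [29] ###.# => #  t=2,i=3
  [28] ###.. => #  t=0,i=0
  [27] ##.## => .  t=0,i=8
  [26] ##.#. => #  t=1,i=1
  [25] ##..# => .  t=4,i=5
  [24] ##... => .  t=0,i=1
  [23] #.### => .  t=0,i=9
  [22] #.##. => .  t=6,i=9
  [21] #.#.# => .  t=2,i=5
  [20] #.#.. => #  t=1,i=2
  [19] #..## => #  t=2,i=0
  [18] #..#. => .  t=1,i=4
  [17] #...# => .  t=5,i=0
  [16] #.... => #  t=0,i=2
  [15] .#### => .  t=0,i=10
  [14] .###. => #  t=2,i=2
  [13] .##.# => .  t=0,i=7
  [12] .##.. => #  t=4,i=4
  [11] .#.## => .  t=6,i=8
  [10] .#.#. => #  t=2,i=6
  [9] .#..# => #  t=1,i=3
  [8] .#... => .  t=1,i=6
  [7] ..### => #  t=2,i=1
  [6] ..##. => .  t=0,i=6
  [5] ..#.# => #  t=5,i=2
  [4] ..#.. => #  t=1,i=5
  [3] ...## => #  t=0,i=5
  [2] ...#. => #  t=5,i=1
  [1] ....# => .  t=0,i=4
  [0] ..... => .  t=0,i=3
  bits 01110100000110010101011010111100 = 1947817660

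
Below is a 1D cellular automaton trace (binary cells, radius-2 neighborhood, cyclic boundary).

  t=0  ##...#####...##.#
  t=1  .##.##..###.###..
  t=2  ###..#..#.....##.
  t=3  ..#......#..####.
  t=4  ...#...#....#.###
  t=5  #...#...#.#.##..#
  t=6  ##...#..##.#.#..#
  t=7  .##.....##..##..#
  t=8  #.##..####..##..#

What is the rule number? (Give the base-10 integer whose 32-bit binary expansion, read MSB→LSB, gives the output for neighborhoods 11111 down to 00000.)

  [31] ##### => .  t=0,i=7
  [30] ####. => #  t=0,i=8
  [29] ###.# => .  t=1,i=10
  [28] ###.. => #  t=0,i=1
  [27] ##.## => .  t=0,i=15
  [26] ##.#. => .  t=6,i=10
  [25] ##..# => .  t=1,i=6
  [24] ##... => #  t=0,i=2
  [23] #.### => .  t=0,i=16
  [22] #.##. => .  t=1,i=4
  [21] #.#.# => .  t=5,i=10
  [20] #.#.. => #  t=6,i=13
  [19] #..## => .  t=1,i=7
  [18] #..#. => .  t=2,i=4
  [17] #...# => .  t=0,i=3
  [16] #.... => .  t=2,i=10
  [15] .#### => .  t=0,i=6
  [14] .###. => .  t=0,i=0
  [13] .##.# => #  t=0,i=14
  [12] .##.. => #  t=1,i=5
  [11] .#.## => #  t=4,i=13
  [10] .#.#. => #  t=5,i=9
  [9] .#..# => .  t=2,i=6
  [8] .#... => #  t=2,i=9
  [7] ..### => #  t=0,i=5
  [6] ..##. => #  t=0,i=13
  [5] ..#.# => #  t=4,i=12
  [4] ..#.. => .  t=2,i=5
  [3] ...## => #  t=0,i=4
  [2] ...#. => .  t=3,i=1
  [1] ....# => #  t=2,i=12
  [0] ..... => .  t=2,i=11
  bits 01010001000100000011110111101010 = 1360018922

1360018922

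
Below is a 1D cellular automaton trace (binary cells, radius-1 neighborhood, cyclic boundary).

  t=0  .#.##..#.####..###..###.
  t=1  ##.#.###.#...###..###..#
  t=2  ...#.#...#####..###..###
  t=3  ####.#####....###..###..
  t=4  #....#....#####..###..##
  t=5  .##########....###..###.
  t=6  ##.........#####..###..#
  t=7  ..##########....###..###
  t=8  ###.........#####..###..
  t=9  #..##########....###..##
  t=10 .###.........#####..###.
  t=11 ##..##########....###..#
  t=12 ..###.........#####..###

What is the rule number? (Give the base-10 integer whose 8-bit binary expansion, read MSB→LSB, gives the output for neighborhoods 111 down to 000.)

  [7] ### => .  t=0,i=10
  [6] ##. => .  t=0,i=4
  [5] #.# => .  t=0,i=2
  [4] #.. => #  t=0,i=5
  [3] .## => #  t=0,i=3
  [2] .#. => #  t=0,i=1
  [1] ..# => #  t=0,i=0
  [0] ... => #  t=1,i=11
  bits 00011111 = 31

31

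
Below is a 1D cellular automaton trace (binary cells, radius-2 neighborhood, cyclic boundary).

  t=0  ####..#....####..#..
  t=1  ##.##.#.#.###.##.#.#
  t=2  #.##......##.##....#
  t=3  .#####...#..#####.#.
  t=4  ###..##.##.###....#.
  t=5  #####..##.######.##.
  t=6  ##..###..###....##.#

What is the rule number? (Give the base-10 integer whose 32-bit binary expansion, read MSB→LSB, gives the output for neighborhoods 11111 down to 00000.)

  #####|.  b31=0 t=3,i=3
  ####.|.  b30=0 t=0,i=2
  ###.#|.  b29=0 t=1,i=1
  ###..|#  b28=1 t=0,i=3
  ##.##|#  b27=1 t=1,i=2
  ##.#.|.  b26=0 t=1,i=5
  ##..#|#  b25=1 t=0,i=4
  ##...|#  b24=1 t=2,i=4
  #.###|#  b23=1 t=1,i=10
  #.##.|#  b22=1 t=1,i=3
  #.#.#|.  b21=0 t=1,i=6
  #.#..|#  b20=1 t=3,i=18
  #..##|#  b19=1 t=0,i=19
  #..#.|.  b18=0 t=0,i=5
  #...#|.  b17=0 t=3,i=7
  #....|#  b16=1 t=0,i=8
  .####|#  b15=1 t=0,i=1
  .###.|#  b14=1 t=1,i=0
  .##.#|.  b13=0 t=1,i=4
  .##..|#  b12=1 t=2,i=3
  .#.##|.  b11=0 t=1,i=9
  .#.#.|.  b10=0 t=1,i=7
  .#..#|.  b9=0 t=0,i=18
  .#...|.  b8=0 t=0,i=7
  ..###|#  b7=1 t=0,i=0
  ..##.|.  b6=0 t=2,i=10
  ..#.#|#  b5=1 t=4,i=18
  ..#..|#  b4=1 t=0,i=6
  ...##|#  b3=1 t=0,i=10
  ...#.|#  b2=1 t=3,i=8
  ....#|.  b1=0 t=0,i=9
  .....|.  b0=0 t=2,i=6
  bits 00011011110110011101000010111100 = 467259580

467259580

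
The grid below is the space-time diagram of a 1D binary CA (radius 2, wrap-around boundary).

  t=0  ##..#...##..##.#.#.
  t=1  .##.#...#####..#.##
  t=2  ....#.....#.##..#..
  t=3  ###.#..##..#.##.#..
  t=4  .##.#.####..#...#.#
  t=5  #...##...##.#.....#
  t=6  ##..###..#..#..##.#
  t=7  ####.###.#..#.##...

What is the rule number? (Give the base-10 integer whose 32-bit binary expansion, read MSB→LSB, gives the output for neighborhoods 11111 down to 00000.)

3006814291

  #####|#  b31=1 t=1,i=10
  ####.|.  b30=0 t=1,i=11
  ###.#|#  b29=1 t=3,i=2
  ###..|#  b28=1 t=1,i=12
  ##.##|.  b27=0 t=1,i=0
  ##.#.|.  b26=0 t=0,i=14
  ##..#|#  b25=1 t=0,i=2
  ##...|#  b24=1 t=5,i=1
  #.###|.  b23=0 t=4,i=6
  #.##.|.  b22=0 t=0,i=0
  #.#.#|#  b21=1 t=0,i=15
  #.#..|#  b20=1 t=1,i=4
  #..##|#  b19=1 t=0,i=11
  #..#.|.  b18=0 t=0,i=3
  #...#|.  b17=0 t=0,i=6
  #....|.  b16=0 t=2,i=6
  .####|.  b15=0 t=1,i=9
  .###.|#  b14=1 t=3,i=1
  .##.#|.  b13=0 t=0,i=13
  .##..|#  b12=1 t=0,i=1
  .#.##|#  b11=1 t=0,i=18
  .#.#.|.  b10=0 t=0,i=16
  .#..#|.  b9=0 t=3,i=5
  .#...|.  b8=0 t=0,i=5
  ..###|.  b7=0 t=1,i=8
  ..##.|#  b6=1 t=0,i=8
  ..#.#|.  b5=0 t=1,i=15
  ..#..|#  b4=1 t=0,i=4
  ...##|.  b3=0 t=0,i=7
  ...#.|.  b2=0 t=2,i=3
  ....#|#  b1=1 t=2,i=2
  .....|#  b0=1 t=2,i=0
  bits 10110011001110000101100001010011 = 3006814291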